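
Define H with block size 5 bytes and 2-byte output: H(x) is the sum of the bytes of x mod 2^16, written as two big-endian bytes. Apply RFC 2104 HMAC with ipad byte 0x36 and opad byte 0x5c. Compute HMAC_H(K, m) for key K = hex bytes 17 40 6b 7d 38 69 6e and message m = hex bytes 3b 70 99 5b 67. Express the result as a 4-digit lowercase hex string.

Key hex bytes 17 40 6b 7d 38 69 6e is 7 bytes > B = 5, so hash it first: H(key) = 02 4e, then zero-pad to 5 bytes: K' = 02 4e 00 00 00.
K' ⊕ ipad = 34 78 36 36 36.  K' ⊕ opad = 5e 12 5c 5c 5c.
Inner input = (K'⊕ipad) ∥ m = 34 78 36 36 36 ∥ 3b 70 99 5b 67.
Inner hash: sum = 52+120+54+54+54+59+112+153+91+103 = 852 → 03 54.
Outer input = (K'⊕opad) ∥ inner = 5e 12 5c 5c 5c ∥ 03 54.
Outer hash (tag): sum = 94+18+92+92+92+3+84 = 475 → 01 db.

01db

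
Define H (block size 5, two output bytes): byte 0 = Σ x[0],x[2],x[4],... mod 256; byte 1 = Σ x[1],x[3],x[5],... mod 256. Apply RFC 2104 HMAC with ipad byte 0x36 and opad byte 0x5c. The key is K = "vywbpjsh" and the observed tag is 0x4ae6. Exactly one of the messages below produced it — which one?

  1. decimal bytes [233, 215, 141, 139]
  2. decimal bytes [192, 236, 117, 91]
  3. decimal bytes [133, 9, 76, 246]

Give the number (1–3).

2

Key "vywbpjsh" = 76 79 77 62 70 6a 73 68 is 8 bytes > B = 5, so hash it first: H(key) = d0 ad, then zero-pad to 5 bytes: K' = d0 ad 00 00 00.
K' ⊕ ipad = e6 9b 36 36 36; K' ⊕ opad = 8c f1 5c 5c 5c.
m1: inner = H(e6 9b 36 36 36 e9 d7 8d 8b) = b4 47; tag = H(8c f1 5c 5c 5c b4 47) = 8b01
m2: inner = H(e6 9b 36 36 36 c0 ec 75 5b) = 99 06; tag = H(8c f1 5c 5c 5c 99 06) = 4ae6 ← matches
m3: inner = H(e6 9b 36 36 36 85 09 4c f6) = 51 a2; tag = H(8c f1 5c 5c 5c 51 a2) = e69e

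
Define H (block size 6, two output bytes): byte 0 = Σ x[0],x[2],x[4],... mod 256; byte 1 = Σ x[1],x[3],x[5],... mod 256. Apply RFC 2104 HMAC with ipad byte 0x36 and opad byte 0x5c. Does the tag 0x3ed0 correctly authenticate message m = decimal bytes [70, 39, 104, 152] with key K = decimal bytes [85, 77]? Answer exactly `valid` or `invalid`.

invalid

Key decimal bytes [85, 77] = 55 4d is 2 bytes ≤ B = 6; zero-pad to 6 bytes: K' = 55 4d 00 00 00 00.
K' ⊕ ipad = 63 7b 36 36 36 36; K' ⊕ opad = 09 11 5c 5c 5c 5c.
Inner hash: even-index sum = 381 mod 256 = 125; odd-index sum = 422 mod 256 = 166 → 7d a6.
Outer hash (recomputed tag): even-index sum = 318 mod 256 = 62; odd-index sum = 367 mod 256 = 111 → 3e 6f.
Recomputed tag = 3e6f; claimed = 3ed0 → mismatch.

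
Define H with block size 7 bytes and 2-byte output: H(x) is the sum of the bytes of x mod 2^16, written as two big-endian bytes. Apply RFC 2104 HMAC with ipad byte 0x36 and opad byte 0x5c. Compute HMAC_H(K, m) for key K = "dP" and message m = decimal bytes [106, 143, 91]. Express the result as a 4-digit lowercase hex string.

Key "dP" = 64 50 is 2 bytes ≤ B = 7; zero-pad to 7 bytes: K' = 64 50 00 00 00 00 00.
K' ⊕ ipad = 52 66 36 36 36 36 36.  K' ⊕ opad = 38 0c 5c 5c 5c 5c 5c.
Inner input = (K'⊕ipad) ∥ m = 52 66 36 36 36 36 36 ∥ 6a 8f 5b.
Inner hash: sum = 82+102+54+54+54+54+54+106+143+91 = 794 → 03 1a.
Outer input = (K'⊕opad) ∥ inner = 38 0c 5c 5c 5c 5c 5c ∥ 03 1a.
Outer hash (tag): sum = 56+12+92+92+92+92+92+3+26 = 557 → 02 2d.

022d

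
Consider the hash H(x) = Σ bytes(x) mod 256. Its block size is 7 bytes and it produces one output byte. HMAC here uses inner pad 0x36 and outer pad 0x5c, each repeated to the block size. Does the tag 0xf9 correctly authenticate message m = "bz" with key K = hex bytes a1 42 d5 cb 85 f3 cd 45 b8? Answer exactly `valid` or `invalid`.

Key hex bytes a1 42 d5 cb 85 f3 cd 45 b8 is 9 bytes > B = 7, so hash it first: H(key) = c5, then zero-pad to 7 bytes: K' = c5 00 00 00 00 00 00.
K' ⊕ ipad = f3 36 36 36 36 36 36; K' ⊕ opad = 99 5c 5c 5c 5c 5c 5c.
Inner hash: sum = 243+54+54+54+54+54+54+98+122 = 787; mod 256 = 19 → 13.
Outer hash (recomputed tag): sum = 153+92+92+92+92+92+92+19 = 724; mod 256 = 212 → d4.
Recomputed tag = d4; claimed = f9 → mismatch.

invalid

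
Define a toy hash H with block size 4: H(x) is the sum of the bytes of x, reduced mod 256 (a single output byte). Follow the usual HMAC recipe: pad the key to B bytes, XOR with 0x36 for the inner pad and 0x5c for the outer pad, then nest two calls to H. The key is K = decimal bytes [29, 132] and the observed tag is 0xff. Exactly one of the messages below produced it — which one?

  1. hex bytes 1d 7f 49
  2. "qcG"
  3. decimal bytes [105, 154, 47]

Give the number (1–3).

Key decimal bytes [29, 132] = 1d 84 is 2 bytes ≤ B = 4; zero-pad to 4 bytes: K' = 1d 84 00 00.
K' ⊕ ipad = 2b b2 36 36; K' ⊕ opad = 41 d8 5c 5c.
m1: inner = H(2b b2 36 36 1d 7f 49) = 2e; tag = H(41 d8 5c 5c 2e) = ff ← matches
m2: inner = H(2b b2 36 36 71 63 47) = 64; tag = H(41 d8 5c 5c 64) = 35
m3: inner = H(2b b2 36 36 69 9a 2f) = 7b; tag = H(41 d8 5c 5c 7b) = 4c

1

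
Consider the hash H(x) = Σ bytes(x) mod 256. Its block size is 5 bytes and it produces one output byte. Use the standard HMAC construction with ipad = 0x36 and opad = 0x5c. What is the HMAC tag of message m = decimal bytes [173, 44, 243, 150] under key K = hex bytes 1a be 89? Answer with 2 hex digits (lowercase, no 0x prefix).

f6

Key hex bytes 1a be 89 is 3 bytes ≤ B = 5; zero-pad to 5 bytes: K' = 1a be 89 00 00.
K' ⊕ ipad = 2c 88 bf 36 36.  K' ⊕ opad = 46 e2 d5 5c 5c.
Inner input = (K'⊕ipad) ∥ m = 2c 88 bf 36 36 ∥ ad 2c f3 96.
Inner hash: sum = 44+136+191+54+54+173+44+243+150 = 1089; mod 256 = 65 → 41.
Outer input = (K'⊕opad) ∥ inner = 46 e2 d5 5c 5c ∥ 41.
Outer hash (tag): sum = 70+226+213+92+92+65 = 758; mod 256 = 246 → f6.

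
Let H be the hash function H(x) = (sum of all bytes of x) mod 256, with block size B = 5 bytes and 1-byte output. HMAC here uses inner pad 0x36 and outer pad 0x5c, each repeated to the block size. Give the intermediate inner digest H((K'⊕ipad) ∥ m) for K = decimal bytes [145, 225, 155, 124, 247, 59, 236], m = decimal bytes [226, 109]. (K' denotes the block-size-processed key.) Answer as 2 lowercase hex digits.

Key decimal bytes [145, 225, 155, 124, 247, 59, 236] = 91 e1 9b 7c f7 3b ec is 7 bytes > B = 5, so hash it first: H(key) = a7, then zero-pad to 5 bytes: K' = a7 00 00 00 00.
K' ⊕ ipad = 91 36 36 36 36.
Inner input = 91 36 36 36 36 ∥ e2 6d.
Inner hash: sum = 145+54+54+54+54+226+109 = 696; mod 256 = 184 → b8.

b8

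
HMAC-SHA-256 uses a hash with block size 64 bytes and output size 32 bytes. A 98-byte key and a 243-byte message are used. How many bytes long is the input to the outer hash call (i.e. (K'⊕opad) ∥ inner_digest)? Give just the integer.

96

Key is 98 > 64 bytes, so it is hashed to 32 bytes then zero-padded to 64: |K'| = 64.
Outer input = (K'⊕opad) ∥ H(inner) → 64 + 32 = 96 bytes.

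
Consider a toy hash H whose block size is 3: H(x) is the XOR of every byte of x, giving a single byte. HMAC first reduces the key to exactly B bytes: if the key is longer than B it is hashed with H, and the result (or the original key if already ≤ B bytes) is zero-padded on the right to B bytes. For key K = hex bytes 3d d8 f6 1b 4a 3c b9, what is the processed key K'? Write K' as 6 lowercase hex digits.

|K| = 7 > B = 3, so first hash the key.
H(K): XOR 3d⊕d8⊕f6⊕1b⊕4a⊕3c⊕b9 = c7.
Zero-pad H(K) = c7 to 3 bytes: K' = c7 00 00.

c70000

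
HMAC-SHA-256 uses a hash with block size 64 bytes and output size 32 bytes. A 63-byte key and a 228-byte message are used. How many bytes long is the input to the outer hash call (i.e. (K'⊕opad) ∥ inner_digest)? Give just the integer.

Key is 63 ≤ 64 bytes, zero-padded: |K'| = 64.
Outer input = (K'⊕opad) ∥ H(inner) → 64 + 32 = 96 bytes.

96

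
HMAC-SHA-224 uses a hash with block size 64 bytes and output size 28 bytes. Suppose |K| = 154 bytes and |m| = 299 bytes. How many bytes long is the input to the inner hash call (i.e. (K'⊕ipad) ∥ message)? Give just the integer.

Key is 154 > 64 bytes, so it is hashed to 28 bytes then zero-padded to 64: |K'| = 64.
Inner input = (K'⊕ipad) ∥ m → 64 + 299 = 363 bytes.

363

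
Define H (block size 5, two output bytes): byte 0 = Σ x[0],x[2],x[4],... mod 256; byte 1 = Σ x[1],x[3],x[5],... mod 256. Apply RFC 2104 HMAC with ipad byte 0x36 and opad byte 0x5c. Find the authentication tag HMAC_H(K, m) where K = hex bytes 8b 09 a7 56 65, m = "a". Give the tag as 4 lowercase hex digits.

0b00

Key hex bytes 8b 09 a7 56 65 is exactly B = 5 bytes: K' = 8b 09 a7 56 65.
K' ⊕ ipad = bd 3f 91 60 53.  K' ⊕ opad = d7 55 fb 0a 39.
Inner input = (K'⊕ipad) ∥ m = bd 3f 91 60 53 ∥ 61.
Inner hash: even-index sum = 417 mod 256 = 161; odd-index sum = 256 mod 256 = 0 → a1 00.
Outer input = (K'⊕opad) ∥ inner = d7 55 fb 0a 39 ∥ a1 00.
Outer hash (tag): even-index sum = 523 mod 256 = 11; odd-index sum = 256 mod 256 = 0 → 0b 00.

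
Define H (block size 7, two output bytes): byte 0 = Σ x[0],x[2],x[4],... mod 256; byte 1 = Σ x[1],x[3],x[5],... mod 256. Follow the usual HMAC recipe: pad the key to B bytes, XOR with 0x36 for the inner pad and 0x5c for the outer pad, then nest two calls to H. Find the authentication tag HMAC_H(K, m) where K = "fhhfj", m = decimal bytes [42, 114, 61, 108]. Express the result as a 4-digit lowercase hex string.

4be8

Key "fhhfj" = 66 68 68 66 6a is 5 bytes ≤ B = 7; zero-pad to 7 bytes: K' = 66 68 68 66 6a 00 00.
K' ⊕ ipad = 50 5e 5e 50 5c 36 36.  K' ⊕ opad = 3a 34 34 3a 36 5c 5c.
Inner input = (K'⊕ipad) ∥ m = 50 5e 5e 50 5c 36 36 ∥ 2a 72 3d 6c.
Inner hash: even-index sum = 542 mod 256 = 30; odd-index sum = 331 mod 256 = 75 → 1e 4b.
Outer input = (K'⊕opad) ∥ inner = 3a 34 34 3a 36 5c 5c ∥ 1e 4b.
Outer hash (tag): even-index sum = 331 mod 256 = 75; odd-index sum = 232 mod 256 = 232 → 4b e8.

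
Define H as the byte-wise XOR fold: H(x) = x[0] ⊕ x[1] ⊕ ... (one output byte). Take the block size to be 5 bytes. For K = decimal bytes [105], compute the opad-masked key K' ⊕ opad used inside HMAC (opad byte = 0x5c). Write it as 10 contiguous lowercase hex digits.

Key decimal bytes [105] = 69 is 1 byte ≤ B = 5; zero-pad to 5 bytes: K' = 69 00 00 00 00.
XOR each byte with 0x5c: 69⊕5c=35, 00⊕5c=5c, 00⊕5c=5c, 00⊕5c=5c, 00⊕5c=5c.

355c5c5c5c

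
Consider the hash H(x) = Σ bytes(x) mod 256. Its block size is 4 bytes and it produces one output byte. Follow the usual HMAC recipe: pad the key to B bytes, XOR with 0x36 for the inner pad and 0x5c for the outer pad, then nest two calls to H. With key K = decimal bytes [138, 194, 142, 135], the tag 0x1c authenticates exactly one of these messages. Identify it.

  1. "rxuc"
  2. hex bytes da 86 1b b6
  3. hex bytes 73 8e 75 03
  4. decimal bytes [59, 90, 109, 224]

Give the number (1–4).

Key decimal bytes [138, 194, 142, 135] = 8a c2 8e 87 is exactly B = 4 bytes: K' = 8a c2 8e 87.
K' ⊕ ipad = bc f4 b8 b1; K' ⊕ opad = d6 9e d2 db.
m1: inner = H(bc f4 b8 b1 72 78 75 63) = db; tag = H(d6 9e d2 db db) = fc
m2: inner = H(bc f4 b8 b1 da 86 1b b6) = 4a; tag = H(d6 9e d2 db 4a) = 6b
m3: inner = H(bc f4 b8 b1 73 8e 75 03) = 92; tag = H(d6 9e d2 db 92) = b3
m4: inner = H(bc f4 b8 b1 3b 5a 6d e0) = fb; tag = H(d6 9e d2 db fb) = 1c ← matches

4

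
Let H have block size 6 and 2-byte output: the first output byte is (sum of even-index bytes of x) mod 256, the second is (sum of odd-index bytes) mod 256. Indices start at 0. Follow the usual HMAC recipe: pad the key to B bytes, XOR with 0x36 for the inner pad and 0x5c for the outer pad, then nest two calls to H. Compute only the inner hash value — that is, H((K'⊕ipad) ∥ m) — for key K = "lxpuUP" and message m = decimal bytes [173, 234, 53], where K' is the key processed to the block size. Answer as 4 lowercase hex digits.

Key "lxpuUP" = 6c 78 70 75 55 50 is exactly B = 6 bytes: K' = 6c 78 70 75 55 50.
K' ⊕ ipad = 5a 4e 46 43 63 66.
Inner input = 5a 4e 46 43 63 66 ∥ ad ea 35.
Inner hash: even-index sum = 485 mod 256 = 229; odd-index sum = 481 mod 256 = 225 → e5 e1.

e5e1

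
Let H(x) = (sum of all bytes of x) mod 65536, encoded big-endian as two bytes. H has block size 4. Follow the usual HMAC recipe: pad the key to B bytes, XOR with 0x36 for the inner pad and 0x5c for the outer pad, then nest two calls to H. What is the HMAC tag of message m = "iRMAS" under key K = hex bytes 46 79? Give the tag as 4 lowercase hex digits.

01c0

Key hex bytes 46 79 is 2 bytes ≤ B = 4; zero-pad to 4 bytes: K' = 46 79 00 00.
K' ⊕ ipad = 70 4f 36 36.  K' ⊕ opad = 1a 25 5c 5c.
Inner input = (K'⊕ipad) ∥ m = 70 4f 36 36 ∥ 69 52 4d 41 53.
Inner hash: sum = 112+79+54+54+105+82+77+65+83 = 711 → 02 c7.
Outer input = (K'⊕opad) ∥ inner = 1a 25 5c 5c ∥ 02 c7.
Outer hash (tag): sum = 26+37+92+92+2+199 = 448 → 01 c0.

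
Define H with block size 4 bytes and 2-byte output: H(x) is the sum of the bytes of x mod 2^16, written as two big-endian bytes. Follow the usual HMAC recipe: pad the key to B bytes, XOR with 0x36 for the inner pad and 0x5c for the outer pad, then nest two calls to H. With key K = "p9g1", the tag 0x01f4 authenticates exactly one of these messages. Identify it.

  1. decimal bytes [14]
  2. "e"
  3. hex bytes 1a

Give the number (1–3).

1

Key "p9g1" = 70 39 67 31 is exactly B = 4 bytes: K' = 70 39 67 31.
K' ⊕ ipad = 46 0f 51 07; K' ⊕ opad = 2c 65 3b 6d.
m1: inner = H(46 0f 51 07 0e) = 00 bb; tag = H(2c 65 3b 6d 00 bb) = 01f4 ← matches
m2: inner = H(46 0f 51 07 65) = 01 12; tag = H(2c 65 3b 6d 01 12) = 014c
m3: inner = H(46 0f 51 07 1a) = 00 c7; tag = H(2c 65 3b 6d 00 c7) = 0200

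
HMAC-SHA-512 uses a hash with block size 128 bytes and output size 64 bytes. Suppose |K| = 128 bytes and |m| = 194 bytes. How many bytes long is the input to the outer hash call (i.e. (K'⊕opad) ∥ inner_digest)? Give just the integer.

Key is 128 ≤ 128 bytes, zero-padded: |K'| = 128.
Outer input = (K'⊕opad) ∥ H(inner) → 128 + 64 = 192 bytes.

192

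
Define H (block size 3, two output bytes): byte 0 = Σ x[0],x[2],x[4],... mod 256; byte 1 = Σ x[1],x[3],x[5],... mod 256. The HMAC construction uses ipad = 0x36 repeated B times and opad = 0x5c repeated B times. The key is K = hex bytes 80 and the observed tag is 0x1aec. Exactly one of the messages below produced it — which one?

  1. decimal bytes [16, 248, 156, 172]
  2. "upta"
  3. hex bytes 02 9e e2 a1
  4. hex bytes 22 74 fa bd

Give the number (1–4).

1

Key hex bytes 80 is 1 byte ≤ B = 3; zero-pad to 3 bytes: K' = 80 00 00.
K' ⊕ ipad = b6 36 36; K' ⊕ opad = dc 5c 5c.
m1: inner = H(b6 36 36 10 f8 9c ac) = 90 e2; tag = H(dc 5c 5c 90 e2) = 1aec ← matches
m2: inner = H(b6 36 36 75 70 74 61) = bd 1f; tag = H(dc 5c 5c bd 1f) = 5719
m3: inner = H(b6 36 36 02 9e e2 a1) = 2b 1a; tag = H(dc 5c 5c 2b 1a) = 5287
m4: inner = H(b6 36 36 22 74 fa bd) = 1d 52; tag = H(dc 5c 5c 1d 52) = 8a79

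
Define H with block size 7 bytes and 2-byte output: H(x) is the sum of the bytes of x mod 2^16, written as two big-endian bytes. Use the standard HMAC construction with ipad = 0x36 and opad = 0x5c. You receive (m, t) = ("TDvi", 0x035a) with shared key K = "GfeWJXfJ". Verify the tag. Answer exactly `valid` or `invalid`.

Key "GfeWJXfJ" = 47 66 65 57 4a 58 66 4a is 8 bytes > B = 7, so hash it first: H(key) = 02 bb, then zero-pad to 7 bytes: K' = 02 bb 00 00 00 00 00.
K' ⊕ ipad = 34 8d 36 36 36 36 36; K' ⊕ opad = 5e e7 5c 5c 5c 5c 5c.
Inner hash: sum = 52+141+54+54+54+54+54+84+68+118+105 = 838 → 03 46.
Outer hash (recomputed tag): sum = 94+231+92+92+92+92+92+3+70 = 858 → 03 5a.
Recomputed tag = 035a; claimed = 035a → match.

valid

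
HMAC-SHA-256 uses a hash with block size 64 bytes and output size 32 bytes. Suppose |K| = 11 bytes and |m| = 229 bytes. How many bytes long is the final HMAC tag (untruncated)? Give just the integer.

The tag is one SHA-256 digest: 32 bytes.

32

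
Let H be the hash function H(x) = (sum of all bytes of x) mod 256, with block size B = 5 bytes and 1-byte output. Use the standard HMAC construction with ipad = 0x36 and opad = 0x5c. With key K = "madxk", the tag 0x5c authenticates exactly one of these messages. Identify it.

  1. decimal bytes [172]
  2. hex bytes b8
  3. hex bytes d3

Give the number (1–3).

1

Key "madxk" = 6d 61 64 78 6b is exactly B = 5 bytes: K' = 6d 61 64 78 6b.
K' ⊕ ipad = 5b 57 52 4e 5d; K' ⊕ opad = 31 3d 38 24 37.
m1: inner = H(5b 57 52 4e 5d ac) = 5b; tag = H(31 3d 38 24 37 5b) = 5c ← matches
m2: inner = H(5b 57 52 4e 5d b8) = 67; tag = H(31 3d 38 24 37 67) = 68
m3: inner = H(5b 57 52 4e 5d d3) = 82; tag = H(31 3d 38 24 37 82) = 83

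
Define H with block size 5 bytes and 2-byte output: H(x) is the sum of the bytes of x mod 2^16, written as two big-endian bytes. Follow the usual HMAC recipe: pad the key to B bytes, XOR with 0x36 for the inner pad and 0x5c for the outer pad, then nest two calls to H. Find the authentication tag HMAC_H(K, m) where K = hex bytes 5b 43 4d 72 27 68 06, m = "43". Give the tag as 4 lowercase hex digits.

Key hex bytes 5b 43 4d 72 27 68 06 is 7 bytes > B = 5, so hash it first: H(key) = 01 f2, then zero-pad to 5 bytes: K' = 01 f2 00 00 00.
K' ⊕ ipad = 37 c4 36 36 36.  K' ⊕ opad = 5d ae 5c 5c 5c.
Inner input = (K'⊕ipad) ∥ m = 37 c4 36 36 36 ∥ 34 33.
Inner hash: sum = 55+196+54+54+54+52+51 = 516 → 02 04.
Outer input = (K'⊕opad) ∥ inner = 5d ae 5c 5c 5c ∥ 02 04.
Outer hash (tag): sum = 93+174+92+92+92+2+4 = 549 → 02 25.

0225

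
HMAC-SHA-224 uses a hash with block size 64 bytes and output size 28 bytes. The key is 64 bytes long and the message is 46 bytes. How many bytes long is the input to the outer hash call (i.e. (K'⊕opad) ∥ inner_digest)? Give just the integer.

Key is 64 ≤ 64 bytes, zero-padded: |K'| = 64.
Outer input = (K'⊕opad) ∥ H(inner) → 64 + 28 = 92 bytes.

92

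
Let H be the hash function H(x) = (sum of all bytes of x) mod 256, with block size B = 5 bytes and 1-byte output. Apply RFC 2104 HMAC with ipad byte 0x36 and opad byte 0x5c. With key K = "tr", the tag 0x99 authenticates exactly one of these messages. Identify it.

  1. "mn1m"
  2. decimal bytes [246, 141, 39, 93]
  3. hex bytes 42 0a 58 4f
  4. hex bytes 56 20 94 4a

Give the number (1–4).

2

Key "tr" = 74 72 is 2 bytes ≤ B = 5; zero-pad to 5 bytes: K' = 74 72 00 00 00.
K' ⊕ ipad = 42 44 36 36 36; K' ⊕ opad = 28 2e 5c 5c 5c.
m1: inner = H(42 44 36 36 36 6d 6e 31 6d) = a1; tag = H(28 2e 5c 5c 5c a1) = 0b
m2: inner = H(42 44 36 36 36 f6 8d 27 5d) = 2f; tag = H(28 2e 5c 5c 5c 2f) = 99 ← matches
m3: inner = H(42 44 36 36 36 42 0a 58 4f) = 1b; tag = H(28 2e 5c 5c 5c 1b) = 85
m4: inner = H(42 44 36 36 36 56 20 94 4a) = 7c; tag = H(28 2e 5c 5c 5c 7c) = e6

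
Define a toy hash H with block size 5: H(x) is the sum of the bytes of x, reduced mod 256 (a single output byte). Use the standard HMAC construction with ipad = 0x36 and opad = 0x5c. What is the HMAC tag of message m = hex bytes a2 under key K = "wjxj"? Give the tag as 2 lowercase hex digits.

36

Key "wjxj" = 77 6a 78 6a is 4 bytes ≤ B = 5; zero-pad to 5 bytes: K' = 77 6a 78 6a 00.
K' ⊕ ipad = 41 5c 4e 5c 36.  K' ⊕ opad = 2b 36 24 36 5c.
Inner input = (K'⊕ipad) ∥ m = 41 5c 4e 5c 36 ∥ a2.
Inner hash: sum = 65+92+78+92+54+162 = 543; mod 256 = 31 → 1f.
Outer input = (K'⊕opad) ∥ inner = 2b 36 24 36 5c ∥ 1f.
Outer hash (tag): sum = 43+54+36+54+92+31 = 310; mod 256 = 54 → 36.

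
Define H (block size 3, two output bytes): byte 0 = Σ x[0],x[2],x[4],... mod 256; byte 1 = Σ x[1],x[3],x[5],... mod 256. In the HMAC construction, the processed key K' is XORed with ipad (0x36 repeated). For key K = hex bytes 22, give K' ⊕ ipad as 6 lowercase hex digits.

Key hex bytes 22 is 1 byte ≤ B = 3; zero-pad to 3 bytes: K' = 22 00 00.
XOR each byte with 0x36: 22⊕36=14, 00⊕36=36, 00⊕36=36.

143636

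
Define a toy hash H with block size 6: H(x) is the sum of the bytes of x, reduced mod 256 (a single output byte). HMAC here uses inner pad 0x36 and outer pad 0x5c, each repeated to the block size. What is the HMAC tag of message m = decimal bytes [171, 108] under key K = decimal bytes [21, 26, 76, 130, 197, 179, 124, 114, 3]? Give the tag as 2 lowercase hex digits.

Key decimal bytes [21, 26, 76, 130, 197, 179, 124, 114, 3] = 15 1a 4c 82 c5 b3 7c 72 03 is 9 bytes > B = 6, so hash it first: H(key) = 66, then zero-pad to 6 bytes: K' = 66 00 00 00 00 00.
K' ⊕ ipad = 50 36 36 36 36 36.  K' ⊕ opad = 3a 5c 5c 5c 5c 5c.
Inner input = (K'⊕ipad) ∥ m = 50 36 36 36 36 36 ∥ ab 6c.
Inner hash: sum = 80+54+54+54+54+54+171+108 = 629; mod 256 = 117 → 75.
Outer input = (K'⊕opad) ∥ inner = 3a 5c 5c 5c 5c 5c ∥ 75.
Outer hash (tag): sum = 58+92+92+92+92+92+117 = 635; mod 256 = 123 → 7b.

7b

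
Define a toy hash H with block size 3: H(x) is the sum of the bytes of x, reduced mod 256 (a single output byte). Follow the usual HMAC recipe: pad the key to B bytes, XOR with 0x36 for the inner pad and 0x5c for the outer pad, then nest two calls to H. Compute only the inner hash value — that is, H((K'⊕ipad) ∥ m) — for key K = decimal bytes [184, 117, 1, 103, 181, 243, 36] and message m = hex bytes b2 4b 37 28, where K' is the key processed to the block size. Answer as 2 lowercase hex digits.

1f

Key decimal bytes [184, 117, 1, 103, 181, 243, 36] = b8 75 01 67 b5 f3 24 is 7 bytes > B = 3, so hash it first: H(key) = 61, then zero-pad to 3 bytes: K' = 61 00 00.
K' ⊕ ipad = 57 36 36.
Inner input = 57 36 36 ∥ b2 4b 37 28.
Inner hash: sum = 87+54+54+178+75+55+40 = 543; mod 256 = 31 → 1f.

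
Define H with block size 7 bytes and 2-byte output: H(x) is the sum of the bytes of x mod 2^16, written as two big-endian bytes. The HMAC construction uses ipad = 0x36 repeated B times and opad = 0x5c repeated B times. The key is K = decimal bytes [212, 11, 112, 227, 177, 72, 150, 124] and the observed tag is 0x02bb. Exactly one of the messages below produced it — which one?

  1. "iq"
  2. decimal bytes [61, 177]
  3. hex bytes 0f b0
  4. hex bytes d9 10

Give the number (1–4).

4

Key decimal bytes [212, 11, 112, 227, 177, 72, 150, 124] = d4 0b 70 e3 b1 48 96 7c is 8 bytes > B = 7, so hash it first: H(key) = 04 3d, then zero-pad to 7 bytes: K' = 04 3d 00 00 00 00 00.
K' ⊕ ipad = 32 0b 36 36 36 36 36; K' ⊕ opad = 58 61 5c 5c 5c 5c 5c.
m1: inner = H(32 0b 36 36 36 36 36 69 71) = 02 25; tag = H(58 61 5c 5c 5c 5c 5c 02 25) = 02ac
m2: inner = H(32 0b 36 36 36 36 36 3d b1) = 02 39; tag = H(58 61 5c 5c 5c 5c 5c 02 39) = 02c0
m3: inner = H(32 0b 36 36 36 36 36 0f b0) = 02 0a; tag = H(58 61 5c 5c 5c 5c 5c 02 0a) = 0291
m4: inner = H(32 0b 36 36 36 36 36 d9 10) = 02 34; tag = H(58 61 5c 5c 5c 5c 5c 02 34) = 02bb ← matches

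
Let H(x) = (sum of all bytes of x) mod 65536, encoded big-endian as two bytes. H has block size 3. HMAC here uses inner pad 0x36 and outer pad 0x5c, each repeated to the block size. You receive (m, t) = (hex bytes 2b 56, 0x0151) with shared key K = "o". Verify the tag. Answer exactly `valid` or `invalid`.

invalid

Key "o" = 6f is 1 byte ≤ B = 3; zero-pad to 3 bytes: K' = 6f 00 00.
K' ⊕ ipad = 59 36 36; K' ⊕ opad = 33 5c 5c.
Inner hash: sum = 89+54+54+43+86 = 326 → 01 46.
Outer hash (recomputed tag): sum = 51+92+92+1+70 = 306 → 01 32.
Recomputed tag = 0132; claimed = 0151 → mismatch.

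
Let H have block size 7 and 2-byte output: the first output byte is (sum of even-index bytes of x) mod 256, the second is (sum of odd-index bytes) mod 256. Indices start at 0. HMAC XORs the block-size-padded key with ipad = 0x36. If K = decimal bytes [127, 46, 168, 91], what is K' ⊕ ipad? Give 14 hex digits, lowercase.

49189e6d363636

Key decimal bytes [127, 46, 168, 91] = 7f 2e a8 5b is 4 bytes ≤ B = 7; zero-pad to 7 bytes: K' = 7f 2e a8 5b 00 00 00.
XOR each byte with 0x36: 7f⊕36=49, 2e⊕36=18, a8⊕36=9e, 5b⊕36=6d, 00⊕36=36, 00⊕36=36, 00⊕36=36.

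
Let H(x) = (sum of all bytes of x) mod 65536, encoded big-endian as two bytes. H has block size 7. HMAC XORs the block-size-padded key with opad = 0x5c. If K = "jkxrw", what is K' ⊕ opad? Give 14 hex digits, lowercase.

Key "jkxrw" = 6a 6b 78 72 77 is 5 bytes ≤ B = 7; zero-pad to 7 bytes: K' = 6a 6b 78 72 77 00 00.
XOR each byte with 0x5c: 6a⊕5c=36, 6b⊕5c=37, 78⊕5c=24, 72⊕5c=2e, 77⊕5c=2b, 00⊕5c=5c, 00⊕5c=5c.

3637242e2b5c5c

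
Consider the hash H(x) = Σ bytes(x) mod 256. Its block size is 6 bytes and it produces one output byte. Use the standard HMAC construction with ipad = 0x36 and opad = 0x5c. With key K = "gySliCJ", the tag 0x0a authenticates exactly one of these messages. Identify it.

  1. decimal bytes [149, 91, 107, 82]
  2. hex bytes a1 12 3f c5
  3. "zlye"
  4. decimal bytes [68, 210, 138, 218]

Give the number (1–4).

3

Key "gySliCJ" = 67 79 53 6c 69 43 4a is 7 bytes > B = 6, so hash it first: H(key) = 95, then zero-pad to 6 bytes: K' = 95 00 00 00 00 00.
K' ⊕ ipad = a3 36 36 36 36 36; K' ⊕ opad = c9 5c 5c 5c 5c 5c.
m1: inner = H(a3 36 36 36 36 36 95 5b 6b 52) = 5e; tag = H(c9 5c 5c 5c 5c 5c 5e) = f3
m2: inner = H(a3 36 36 36 36 36 a1 12 3f c5) = 68; tag = H(c9 5c 5c 5c 5c 5c 68) = fd
m3: inner = H(a3 36 36 36 36 36 7a 6c 79 65) = 75; tag = H(c9 5c 5c 5c 5c 5c 75) = 0a ← matches
m4: inner = H(a3 36 36 36 36 36 44 d2 8a da) = 2b; tag = H(c9 5c 5c 5c 5c 5c 2b) = c0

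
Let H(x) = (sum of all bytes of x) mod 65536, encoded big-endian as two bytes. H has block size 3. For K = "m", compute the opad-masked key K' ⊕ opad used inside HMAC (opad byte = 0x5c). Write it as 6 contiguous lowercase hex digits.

315c5c

Key "m" = 6d is 1 byte ≤ B = 3; zero-pad to 3 bytes: K' = 6d 00 00.
XOR each byte with 0x5c: 6d⊕5c=31, 00⊕5c=5c, 00⊕5c=5c.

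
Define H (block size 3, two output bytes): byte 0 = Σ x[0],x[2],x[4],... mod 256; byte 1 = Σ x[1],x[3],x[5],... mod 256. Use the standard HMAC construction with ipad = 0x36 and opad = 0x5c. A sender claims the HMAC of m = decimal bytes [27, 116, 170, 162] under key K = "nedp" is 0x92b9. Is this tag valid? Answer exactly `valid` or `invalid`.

Key "nedp" = 6e 65 64 70 is 4 bytes > B = 3, so hash it first: H(key) = d2 d5, then zero-pad to 3 bytes: K' = d2 d5 00.
K' ⊕ ipad = e4 e3 36; K' ⊕ opad = 8e 89 5c.
Inner hash: even-index sum = 560 mod 256 = 48; odd-index sum = 424 mod 256 = 168 → 30 a8.
Outer hash (recomputed tag): even-index sum = 402 mod 256 = 146; odd-index sum = 185 mod 256 = 185 → 92 b9.
Recomputed tag = 92b9; claimed = 92b9 → match.

valid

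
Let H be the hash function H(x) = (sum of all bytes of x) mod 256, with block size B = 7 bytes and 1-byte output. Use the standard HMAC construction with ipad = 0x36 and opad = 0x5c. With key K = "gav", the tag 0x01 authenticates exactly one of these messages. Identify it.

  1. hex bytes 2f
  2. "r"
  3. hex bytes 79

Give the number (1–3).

1

Key "gav" = 67 61 76 is 3 bytes ≤ B = 7; zero-pad to 7 bytes: K' = 67 61 76 00 00 00 00.
K' ⊕ ipad = 51 57 40 36 36 36 36; K' ⊕ opad = 3b 3d 2a 5c 5c 5c 5c.
m1: inner = H(51 57 40 36 36 36 36 2f) = ef; tag = H(3b 3d 2a 5c 5c 5c 5c ef) = 01 ← matches
m2: inner = H(51 57 40 36 36 36 36 72) = 32; tag = H(3b 3d 2a 5c 5c 5c 5c 32) = 44
m3: inner = H(51 57 40 36 36 36 36 79) = 39; tag = H(3b 3d 2a 5c 5c 5c 5c 39) = 4b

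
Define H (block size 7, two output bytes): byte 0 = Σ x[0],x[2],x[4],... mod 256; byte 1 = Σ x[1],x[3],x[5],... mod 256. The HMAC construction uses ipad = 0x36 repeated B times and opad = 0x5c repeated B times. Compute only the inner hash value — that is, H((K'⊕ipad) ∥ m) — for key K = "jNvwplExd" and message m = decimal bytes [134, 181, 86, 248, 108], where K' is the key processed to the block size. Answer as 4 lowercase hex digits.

1e53

Key "jNvwplExd" = 6a 4e 76 77 70 6c 45 78 64 is 9 bytes > B = 7, so hash it first: H(key) = f9 a9, then zero-pad to 7 bytes: K' = f9 a9 00 00 00 00 00.
K' ⊕ ipad = cf 9f 36 36 36 36 36.
Inner input = cf 9f 36 36 36 36 36 ∥ 86 b5 56 f8 6c.
Inner hash: even-index sum = 798 mod 256 = 30; odd-index sum = 595 mod 256 = 83 → 1e 53.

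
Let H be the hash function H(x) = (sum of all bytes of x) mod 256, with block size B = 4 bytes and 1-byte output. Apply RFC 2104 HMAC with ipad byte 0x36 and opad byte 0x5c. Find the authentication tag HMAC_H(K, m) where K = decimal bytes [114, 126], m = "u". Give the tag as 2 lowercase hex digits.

75

Key decimal bytes [114, 126] = 72 7e is 2 bytes ≤ B = 4; zero-pad to 4 bytes: K' = 72 7e 00 00.
K' ⊕ ipad = 44 48 36 36.  K' ⊕ opad = 2e 22 5c 5c.
Inner input = (K'⊕ipad) ∥ m = 44 48 36 36 ∥ 75.
Inner hash: sum = 68+72+54+54+117 = 365; mod 256 = 109 → 6d.
Outer input = (K'⊕opad) ∥ inner = 2e 22 5c 5c ∥ 6d.
Outer hash (tag): sum = 46+34+92+92+109 = 373; mod 256 = 117 → 75.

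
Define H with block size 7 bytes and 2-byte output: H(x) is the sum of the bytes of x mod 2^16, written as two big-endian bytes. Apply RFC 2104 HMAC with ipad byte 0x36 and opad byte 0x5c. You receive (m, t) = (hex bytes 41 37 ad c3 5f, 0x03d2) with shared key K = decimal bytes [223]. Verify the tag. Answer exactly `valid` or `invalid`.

Key decimal bytes [223] = df is 1 byte ≤ B = 7; zero-pad to 7 bytes: K' = df 00 00 00 00 00 00.
K' ⊕ ipad = e9 36 36 36 36 36 36; K' ⊕ opad = 83 5c 5c 5c 5c 5c 5c.
Inner hash: sum = 233+54+54+54+54+54+54+65+55+173+195+95 = 1140 → 04 74.
Outer hash (recomputed tag): sum = 131+92+92+92+92+92+92+4+116 = 803 → 03 23.
Recomputed tag = 0323; claimed = 03d2 → mismatch.

invalid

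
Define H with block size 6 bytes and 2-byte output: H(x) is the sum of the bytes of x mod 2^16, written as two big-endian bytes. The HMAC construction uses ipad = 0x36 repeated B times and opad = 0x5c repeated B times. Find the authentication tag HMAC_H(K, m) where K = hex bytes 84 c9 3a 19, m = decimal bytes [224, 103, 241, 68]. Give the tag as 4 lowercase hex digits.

Key hex bytes 84 c9 3a 19 is 4 bytes ≤ B = 6; zero-pad to 6 bytes: K' = 84 c9 3a 19 00 00.
K' ⊕ ipad = b2 ff 0c 2f 36 36.  K' ⊕ opad = d8 95 66 45 5c 5c.
Inner input = (K'⊕ipad) ∥ m = b2 ff 0c 2f 36 36 ∥ e0 67 f1 44.
Inner hash: sum = 178+255+12+47+54+54+224+103+241+68 = 1236 → 04 d4.
Outer input = (K'⊕opad) ∥ inner = d8 95 66 45 5c 5c ∥ 04 d4.
Outer hash (tag): sum = 216+149+102+69+92+92+4+212 = 936 → 03 a8.

03a8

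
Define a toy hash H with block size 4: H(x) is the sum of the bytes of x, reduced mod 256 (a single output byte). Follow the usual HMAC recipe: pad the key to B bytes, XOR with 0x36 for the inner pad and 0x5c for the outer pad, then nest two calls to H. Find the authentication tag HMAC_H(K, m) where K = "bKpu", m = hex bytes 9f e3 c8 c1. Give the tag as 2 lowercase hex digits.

0f

Key "bKpu" = 62 4b 70 75 is exactly B = 4 bytes: K' = 62 4b 70 75.
K' ⊕ ipad = 54 7d 46 43.  K' ⊕ opad = 3e 17 2c 29.
Inner input = (K'⊕ipad) ∥ m = 54 7d 46 43 ∥ 9f e3 c8 c1.
Inner hash: sum = 84+125+70+67+159+227+200+193 = 1125; mod 256 = 101 → 65.
Outer input = (K'⊕opad) ∥ inner = 3e 17 2c 29 ∥ 65.
Outer hash (tag): sum = 62+23+44+41+101 = 271; mod 256 = 15 → 0f.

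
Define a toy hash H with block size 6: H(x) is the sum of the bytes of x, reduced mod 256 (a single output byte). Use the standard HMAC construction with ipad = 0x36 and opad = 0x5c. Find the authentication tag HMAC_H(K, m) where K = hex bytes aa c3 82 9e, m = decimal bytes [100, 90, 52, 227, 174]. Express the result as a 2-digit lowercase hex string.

Key hex bytes aa c3 82 9e is 4 bytes ≤ B = 6; zero-pad to 6 bytes: K' = aa c3 82 9e 00 00.
K' ⊕ ipad = 9c f5 b4 a8 36 36.  K' ⊕ opad = f6 9f de c2 5c 5c.
Inner input = (K'⊕ipad) ∥ m = 9c f5 b4 a8 36 36 ∥ 64 5a 34 e3 ae.
Inner hash: sum = 156+245+180+168+54+54+100+90+52+227+174 = 1500; mod 256 = 220 → dc.
Outer input = (K'⊕opad) ∥ inner = f6 9f de c2 5c 5c ∥ dc.
Outer hash (tag): sum = 246+159+222+194+92+92+220 = 1225; mod 256 = 201 → c9.

c9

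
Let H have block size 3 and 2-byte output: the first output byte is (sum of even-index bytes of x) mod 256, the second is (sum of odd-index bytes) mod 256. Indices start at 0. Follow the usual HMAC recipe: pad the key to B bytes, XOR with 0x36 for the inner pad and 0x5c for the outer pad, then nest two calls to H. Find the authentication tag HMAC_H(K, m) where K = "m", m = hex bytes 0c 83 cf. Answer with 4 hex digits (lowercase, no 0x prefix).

Key "m" = 6d is 1 byte ≤ B = 3; zero-pad to 3 bytes: K' = 6d 00 00.
K' ⊕ ipad = 5b 36 36.  K' ⊕ opad = 31 5c 5c.
Inner input = (K'⊕ipad) ∥ m = 5b 36 36 ∥ 0c 83 cf.
Inner hash: even-index sum = 276 mod 256 = 20; odd-index sum = 273 mod 256 = 17 → 14 11.
Outer input = (K'⊕opad) ∥ inner = 31 5c 5c ∥ 14 11.
Outer hash (tag): even-index sum = 158 mod 256 = 158; odd-index sum = 112 mod 256 = 112 → 9e 70.

9e70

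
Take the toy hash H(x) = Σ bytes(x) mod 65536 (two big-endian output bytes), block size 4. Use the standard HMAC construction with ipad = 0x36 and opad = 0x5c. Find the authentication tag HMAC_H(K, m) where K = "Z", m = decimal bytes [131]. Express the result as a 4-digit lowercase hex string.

Key "Z" = 5a is 1 byte ≤ B = 4; zero-pad to 4 bytes: K' = 5a 00 00 00.
K' ⊕ ipad = 6c 36 36 36.  K' ⊕ opad = 06 5c 5c 5c.
Inner input = (K'⊕ipad) ∥ m = 6c 36 36 36 ∥ 83.
Inner hash: sum = 108+54+54+54+131 = 401 → 01 91.
Outer input = (K'⊕opad) ∥ inner = 06 5c 5c 5c ∥ 01 91.
Outer hash (tag): sum = 6+92+92+92+1+145 = 428 → 01 ac.

01ac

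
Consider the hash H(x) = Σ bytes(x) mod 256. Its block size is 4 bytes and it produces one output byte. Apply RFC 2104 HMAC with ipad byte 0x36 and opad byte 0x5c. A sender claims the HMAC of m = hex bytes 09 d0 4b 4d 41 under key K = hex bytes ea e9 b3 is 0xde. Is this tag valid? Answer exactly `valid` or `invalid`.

valid

Key hex bytes ea e9 b3 is 3 bytes ≤ B = 4; zero-pad to 4 bytes: K' = ea e9 b3 00.
K' ⊕ ipad = dc df 85 36; K' ⊕ opad = b6 b5 ef 5c.
Inner hash: sum = 220+223+133+54+9+208+75+77+65 = 1064; mod 256 = 40 → 28.
Outer hash (recomputed tag): sum = 182+181+239+92+40 = 734; mod 256 = 222 → de.
Recomputed tag = de; claimed = de → match.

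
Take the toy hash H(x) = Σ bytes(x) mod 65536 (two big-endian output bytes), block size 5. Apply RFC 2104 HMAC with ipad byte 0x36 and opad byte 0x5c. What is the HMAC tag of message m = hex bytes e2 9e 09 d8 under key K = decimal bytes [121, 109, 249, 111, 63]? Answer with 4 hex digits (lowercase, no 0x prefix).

Key decimal bytes [121, 109, 249, 111, 63] = 79 6d f9 6f 3f is exactly B = 5 bytes: K' = 79 6d f9 6f 3f.
K' ⊕ ipad = 4f 5b cf 59 09.  K' ⊕ opad = 25 31 a5 33 63.
Inner input = (K'⊕ipad) ∥ m = 4f 5b cf 59 09 ∥ e2 9e 09 d8.
Inner hash: sum = 79+91+207+89+9+226+158+9+216 = 1084 → 04 3c.
Outer input = (K'⊕opad) ∥ inner = 25 31 a5 33 63 ∥ 04 3c.
Outer hash (tag): sum = 37+49+165+51+99+4+60 = 465 → 01 d1.

01d1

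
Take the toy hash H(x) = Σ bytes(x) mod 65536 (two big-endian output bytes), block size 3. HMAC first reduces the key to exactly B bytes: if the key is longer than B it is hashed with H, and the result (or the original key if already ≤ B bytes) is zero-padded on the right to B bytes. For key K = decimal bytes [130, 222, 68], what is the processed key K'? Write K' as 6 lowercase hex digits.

82de44

Key decimal bytes [130, 222, 68] = 82 de 44 is exactly B = 3 bytes: K' = 82 de 44.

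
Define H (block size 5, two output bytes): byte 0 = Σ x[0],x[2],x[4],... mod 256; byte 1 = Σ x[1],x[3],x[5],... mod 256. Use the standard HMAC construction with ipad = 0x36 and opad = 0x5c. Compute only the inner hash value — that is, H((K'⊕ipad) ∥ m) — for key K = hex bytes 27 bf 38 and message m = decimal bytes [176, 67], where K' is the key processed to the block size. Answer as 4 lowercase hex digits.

986f

Key hex bytes 27 bf 38 is 3 bytes ≤ B = 5; zero-pad to 5 bytes: K' = 27 bf 38 00 00.
K' ⊕ ipad = 11 89 0e 36 36.
Inner input = 11 89 0e 36 36 ∥ b0 43.
Inner hash: even-index sum = 152 mod 256 = 152; odd-index sum = 367 mod 256 = 111 → 98 6f.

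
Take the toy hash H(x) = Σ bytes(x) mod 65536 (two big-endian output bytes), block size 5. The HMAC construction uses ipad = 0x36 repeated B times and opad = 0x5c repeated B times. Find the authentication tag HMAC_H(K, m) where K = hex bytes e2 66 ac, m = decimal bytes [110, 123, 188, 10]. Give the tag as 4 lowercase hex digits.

037c

Key hex bytes e2 66 ac is 3 bytes ≤ B = 5; zero-pad to 5 bytes: K' = e2 66 ac 00 00.
K' ⊕ ipad = d4 50 9a 36 36.  K' ⊕ opad = be 3a f0 5c 5c.
Inner input = (K'⊕ipad) ∥ m = d4 50 9a 36 36 ∥ 6e 7b bc 0a.
Inner hash: sum = 212+80+154+54+54+110+123+188+10 = 985 → 03 d9.
Outer input = (K'⊕opad) ∥ inner = be 3a f0 5c 5c ∥ 03 d9.
Outer hash (tag): sum = 190+58+240+92+92+3+217 = 892 → 03 7c.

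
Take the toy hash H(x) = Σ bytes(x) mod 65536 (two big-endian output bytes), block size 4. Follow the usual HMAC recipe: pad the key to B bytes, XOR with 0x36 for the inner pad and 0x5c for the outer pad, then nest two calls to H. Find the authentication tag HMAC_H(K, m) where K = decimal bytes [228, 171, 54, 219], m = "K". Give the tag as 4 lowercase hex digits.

0349

Key decimal bytes [228, 171, 54, 219] = e4 ab 36 db is exactly B = 4 bytes: K' = e4 ab 36 db.
K' ⊕ ipad = d2 9d 00 ed.  K' ⊕ opad = b8 f7 6a 87.
Inner input = (K'⊕ipad) ∥ m = d2 9d 00 ed ∥ 4b.
Inner hash: sum = 210+157+0+237+75 = 679 → 02 a7.
Outer input = (K'⊕opad) ∥ inner = b8 f7 6a 87 ∥ 02 a7.
Outer hash (tag): sum = 184+247+106+135+2+167 = 841 → 03 49.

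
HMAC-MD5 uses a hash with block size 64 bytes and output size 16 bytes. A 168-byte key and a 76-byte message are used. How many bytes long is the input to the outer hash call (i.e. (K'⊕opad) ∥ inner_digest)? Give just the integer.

Key is 168 > 64 bytes, so it is hashed to 16 bytes then zero-padded to 64: |K'| = 64.
Outer input = (K'⊕opad) ∥ H(inner) → 64 + 16 = 80 bytes.

80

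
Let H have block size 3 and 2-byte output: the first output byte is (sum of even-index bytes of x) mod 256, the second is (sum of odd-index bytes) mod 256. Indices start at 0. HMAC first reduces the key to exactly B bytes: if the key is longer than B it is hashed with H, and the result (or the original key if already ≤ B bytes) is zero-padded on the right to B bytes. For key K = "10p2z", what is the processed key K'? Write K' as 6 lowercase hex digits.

|K| = 5 > B = 3, so first hash the key.
H(K): even-index sum = 283 mod 256 = 27; odd-index sum = 98 mod 256 = 98 → 1b 62.
Zero-pad H(K) = 1b 62 to 3 bytes: K' = 1b 62 00.

1b6200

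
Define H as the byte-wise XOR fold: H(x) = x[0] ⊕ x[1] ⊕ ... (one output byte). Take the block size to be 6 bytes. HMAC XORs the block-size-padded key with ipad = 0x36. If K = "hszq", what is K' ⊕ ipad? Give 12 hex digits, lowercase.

Key "hszq" = 68 73 7a 71 is 4 bytes ≤ B = 6; zero-pad to 6 bytes: K' = 68 73 7a 71 00 00.
XOR each byte with 0x36: 68⊕36=5e, 73⊕36=45, 7a⊕36=4c, 71⊕36=47, 00⊕36=36, 00⊕36=36.

5e454c473636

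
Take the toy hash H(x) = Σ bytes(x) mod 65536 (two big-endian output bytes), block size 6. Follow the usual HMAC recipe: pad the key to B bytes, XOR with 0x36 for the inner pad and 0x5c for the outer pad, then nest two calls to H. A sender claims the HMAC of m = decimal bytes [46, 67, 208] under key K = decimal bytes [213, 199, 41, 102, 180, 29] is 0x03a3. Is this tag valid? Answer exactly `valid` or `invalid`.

invalid

Key decimal bytes [213, 199, 41, 102, 180, 29] = d5 c7 29 66 b4 1d is exactly B = 6 bytes: K' = d5 c7 29 66 b4 1d.
K' ⊕ ipad = e3 f1 1f 50 82 2b; K' ⊕ opad = 89 9b 75 3a e8 41.
Inner hash: sum = 227+241+31+80+130+43+46+67+208 = 1073 → 04 31.
Outer hash (recomputed tag): sum = 137+155+117+58+232+65+4+49 = 817 → 03 31.
Recomputed tag = 0331; claimed = 03a3 → mismatch.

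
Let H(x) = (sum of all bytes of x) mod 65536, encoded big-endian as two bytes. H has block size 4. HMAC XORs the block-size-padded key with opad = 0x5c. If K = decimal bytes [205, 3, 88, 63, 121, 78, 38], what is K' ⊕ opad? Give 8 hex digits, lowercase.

Key decimal bytes [205, 3, 88, 63, 121, 78, 38] = cd 03 58 3f 79 4e 26 is 7 bytes > B = 4, so hash it first: H(key) = 02 54, then zero-pad to 4 bytes: K' = 02 54 00 00.
XOR each byte with 0x5c: 02⊕5c=5e, 54⊕5c=08, 00⊕5c=5c, 00⊕5c=5c.

5e085c5c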